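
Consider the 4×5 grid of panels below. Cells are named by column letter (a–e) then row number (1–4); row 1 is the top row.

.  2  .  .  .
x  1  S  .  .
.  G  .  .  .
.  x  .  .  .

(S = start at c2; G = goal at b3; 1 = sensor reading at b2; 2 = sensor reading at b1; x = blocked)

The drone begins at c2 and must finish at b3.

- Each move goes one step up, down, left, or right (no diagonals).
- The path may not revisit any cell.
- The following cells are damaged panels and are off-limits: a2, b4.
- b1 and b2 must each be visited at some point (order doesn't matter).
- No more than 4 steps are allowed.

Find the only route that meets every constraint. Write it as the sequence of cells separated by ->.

The 4-move cap with required stops at b1, b2 leaves no slack for detours.
Route from c2: up 1 to c1, left 1 to b1, down 2 to b3 — 4 moves in all.
Check: all required cells visited; 4 ≤ 4 moves.

c2 -> c1 -> b1 -> b2 -> b3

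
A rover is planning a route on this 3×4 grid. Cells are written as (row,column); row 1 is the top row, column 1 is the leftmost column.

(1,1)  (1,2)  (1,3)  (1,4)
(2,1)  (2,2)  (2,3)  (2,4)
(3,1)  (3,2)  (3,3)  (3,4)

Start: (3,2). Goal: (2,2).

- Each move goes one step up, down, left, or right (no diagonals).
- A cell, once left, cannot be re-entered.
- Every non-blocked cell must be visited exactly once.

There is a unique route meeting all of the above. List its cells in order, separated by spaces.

(3,2) (3,1) (2,1) (1,1) (1,2) (1,3) (1,4) (2,4) (3,4) (3,3) (2,3) (2,2)

Need to visit all 12 open cells exactly once, starting at (3,2) and ending at (2,2).
Route from (3,2): left 1 to (3,1), up 2 to (1,1), right 3 to (1,4), down 2 to (3,4), left 1 to (3,3), up 1 to (2,3), left 1 to (2,2) — 11 moves in all.
Check: all 12 open cells covered.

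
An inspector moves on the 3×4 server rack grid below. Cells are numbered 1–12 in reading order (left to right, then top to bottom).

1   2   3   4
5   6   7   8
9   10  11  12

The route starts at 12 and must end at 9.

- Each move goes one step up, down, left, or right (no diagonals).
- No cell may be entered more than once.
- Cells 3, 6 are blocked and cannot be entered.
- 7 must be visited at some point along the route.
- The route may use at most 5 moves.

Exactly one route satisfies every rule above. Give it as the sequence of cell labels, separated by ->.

The 5-move cap with required stops at 7 leaves no slack for detours.
Route from 12: up to 8, left to 7, down to 11, 2× left (reaching 9) — 5 moves in all.
Check: all required cells visited; 5 ≤ 5 moves.

12 -> 8 -> 7 -> 11 -> 10 -> 9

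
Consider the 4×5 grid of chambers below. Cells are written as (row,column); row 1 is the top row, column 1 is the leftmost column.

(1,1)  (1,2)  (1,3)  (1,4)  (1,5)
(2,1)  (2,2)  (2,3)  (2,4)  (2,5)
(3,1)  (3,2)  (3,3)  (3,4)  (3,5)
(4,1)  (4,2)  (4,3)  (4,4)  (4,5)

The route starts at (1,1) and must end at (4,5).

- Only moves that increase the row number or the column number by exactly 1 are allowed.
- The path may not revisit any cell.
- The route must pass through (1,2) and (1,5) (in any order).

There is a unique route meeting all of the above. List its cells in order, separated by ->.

Moves only go right or down, so the column and row indices never decrease.
Route from (1,1): 4× right (reaching (1,5)), 3× down (reaching (4,5)) — 7 moves in all.
Check: all required cells visited.

(1,1) -> (1,2) -> (1,3) -> (1,4) -> (1,5) -> (2,5) -> (3,5) -> (4,5)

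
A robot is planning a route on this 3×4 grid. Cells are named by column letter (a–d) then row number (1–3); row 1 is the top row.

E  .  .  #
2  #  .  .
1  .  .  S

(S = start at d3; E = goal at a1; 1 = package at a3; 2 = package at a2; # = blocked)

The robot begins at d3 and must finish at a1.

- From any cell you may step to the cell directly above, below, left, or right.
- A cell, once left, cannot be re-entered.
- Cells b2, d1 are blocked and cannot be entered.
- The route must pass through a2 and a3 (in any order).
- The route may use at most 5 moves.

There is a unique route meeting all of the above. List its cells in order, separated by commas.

d3, c3, b3, a3, a2, a1

The budget equals the shortest possible length, so every move has to be on a shortest route through the required cells.
Route from d3: left 3 to a3, up 2 to a1 — 5 moves in all.
Check: all required cells visited; 5 ≤ 5 moves.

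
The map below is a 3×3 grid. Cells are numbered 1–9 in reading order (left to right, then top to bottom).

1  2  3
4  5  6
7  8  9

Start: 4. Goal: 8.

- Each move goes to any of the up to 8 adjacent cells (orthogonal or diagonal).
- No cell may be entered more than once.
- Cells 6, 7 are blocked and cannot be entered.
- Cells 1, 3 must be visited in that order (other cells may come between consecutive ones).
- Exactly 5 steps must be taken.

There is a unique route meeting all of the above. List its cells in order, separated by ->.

The waypoints must appear in the order 1, 3, with no cell reused.
Route from 4: up 1 to 1, right 2 to 3, down-left 1 to 5, down 1 to 8 — 5 moves in all.
Check: order respected (1 at step 1, 3 at step 3); 5 moves as required.

4 -> 1 -> 2 -> 3 -> 5 -> 8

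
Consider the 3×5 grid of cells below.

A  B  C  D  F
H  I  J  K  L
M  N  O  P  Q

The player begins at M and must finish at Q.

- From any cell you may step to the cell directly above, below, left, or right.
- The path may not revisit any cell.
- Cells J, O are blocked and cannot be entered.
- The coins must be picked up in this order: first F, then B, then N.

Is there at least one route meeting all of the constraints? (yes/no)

no

Ignoring the required order, 4 revisit-free routes from M to Q pass through all of F, B, and N; the waypoint orders that occur are N → B → F (4) — never F → B → N.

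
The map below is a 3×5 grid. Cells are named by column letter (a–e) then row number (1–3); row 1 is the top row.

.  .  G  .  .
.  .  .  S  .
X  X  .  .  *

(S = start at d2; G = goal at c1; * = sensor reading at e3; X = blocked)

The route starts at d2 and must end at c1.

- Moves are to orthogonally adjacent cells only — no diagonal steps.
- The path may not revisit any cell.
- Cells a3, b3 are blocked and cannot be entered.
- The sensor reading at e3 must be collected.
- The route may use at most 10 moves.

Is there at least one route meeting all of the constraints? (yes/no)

yes

One route that works: d2 → d3 → e3 → e2 → e1 → d1 → c1.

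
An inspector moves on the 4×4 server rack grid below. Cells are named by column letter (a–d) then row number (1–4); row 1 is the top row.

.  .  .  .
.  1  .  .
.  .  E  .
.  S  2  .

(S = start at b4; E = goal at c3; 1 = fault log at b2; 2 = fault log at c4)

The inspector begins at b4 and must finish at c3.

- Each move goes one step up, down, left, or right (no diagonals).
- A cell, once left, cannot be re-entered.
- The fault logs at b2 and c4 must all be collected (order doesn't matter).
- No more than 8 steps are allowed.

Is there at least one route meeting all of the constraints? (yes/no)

yes

One route that works: b4 → b3 → b2 → c2 → d2 → d3 → d4 → c4 → c3.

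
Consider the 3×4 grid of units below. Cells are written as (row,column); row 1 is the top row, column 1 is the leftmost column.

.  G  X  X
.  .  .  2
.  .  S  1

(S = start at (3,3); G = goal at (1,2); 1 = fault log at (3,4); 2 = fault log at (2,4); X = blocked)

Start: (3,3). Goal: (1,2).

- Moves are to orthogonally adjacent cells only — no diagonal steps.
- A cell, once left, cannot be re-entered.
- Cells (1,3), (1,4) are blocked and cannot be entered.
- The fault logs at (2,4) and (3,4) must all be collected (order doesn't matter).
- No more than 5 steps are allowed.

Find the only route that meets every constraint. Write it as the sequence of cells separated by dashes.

(3,3) - (3,4) - (2,4) - (2,3) - (2,2) - (1,2)

The budget equals the shortest possible length, so every move has to be on a shortest route through the required cells.
Route from (3,3): right to (3,4), up to (2,4), 2× left (reaching (2,2)), up to (1,2) — 5 moves in all.
Check: all required cells visited; 5 ≤ 5 moves.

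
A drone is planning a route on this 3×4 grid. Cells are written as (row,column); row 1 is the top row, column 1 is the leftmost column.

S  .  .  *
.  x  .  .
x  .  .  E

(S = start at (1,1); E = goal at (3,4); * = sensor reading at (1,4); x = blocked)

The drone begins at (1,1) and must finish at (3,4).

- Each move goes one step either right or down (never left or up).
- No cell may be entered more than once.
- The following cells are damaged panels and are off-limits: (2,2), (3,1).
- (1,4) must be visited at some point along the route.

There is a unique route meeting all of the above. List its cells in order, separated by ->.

Moves only go right or down, so the column and row indices never decrease.
Route from (1,1): right 3 to (1,4), down 2 to (3,4) — 5 moves in all.
Check: all required cells visited.

(1,1) -> (1,2) -> (1,3) -> (1,4) -> (2,4) -> (3,4)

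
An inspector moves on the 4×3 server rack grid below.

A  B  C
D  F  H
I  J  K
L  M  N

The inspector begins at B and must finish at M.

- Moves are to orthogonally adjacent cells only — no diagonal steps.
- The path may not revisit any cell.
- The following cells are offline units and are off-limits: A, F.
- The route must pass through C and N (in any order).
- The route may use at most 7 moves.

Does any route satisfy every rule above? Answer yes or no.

One route that works: B → C → H → K → N → M.

yes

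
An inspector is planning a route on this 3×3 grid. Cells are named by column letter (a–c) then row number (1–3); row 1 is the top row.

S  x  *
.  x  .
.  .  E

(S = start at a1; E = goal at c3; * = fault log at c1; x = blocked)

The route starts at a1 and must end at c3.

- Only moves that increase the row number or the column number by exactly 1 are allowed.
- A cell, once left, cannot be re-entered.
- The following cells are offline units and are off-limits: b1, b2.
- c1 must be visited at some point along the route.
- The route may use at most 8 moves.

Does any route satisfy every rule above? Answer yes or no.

Every right/down route from a1 to c1 runs into a blocked cell, so that leg cannot be completed.

no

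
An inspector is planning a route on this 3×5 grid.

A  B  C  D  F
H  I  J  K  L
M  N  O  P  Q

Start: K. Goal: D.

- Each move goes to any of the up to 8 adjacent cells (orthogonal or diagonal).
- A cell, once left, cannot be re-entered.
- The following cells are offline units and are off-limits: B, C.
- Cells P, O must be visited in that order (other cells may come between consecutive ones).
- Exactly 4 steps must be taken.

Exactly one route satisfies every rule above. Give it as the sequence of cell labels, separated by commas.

K, P, O, J, D

The waypoints must appear in the order P, O, with no cell reused.
Route from K: down to P, left to O, up to J, up-right to D — 4 moves in all.
Check: order respected (P at step 1, O at step 2); 4 moves as required.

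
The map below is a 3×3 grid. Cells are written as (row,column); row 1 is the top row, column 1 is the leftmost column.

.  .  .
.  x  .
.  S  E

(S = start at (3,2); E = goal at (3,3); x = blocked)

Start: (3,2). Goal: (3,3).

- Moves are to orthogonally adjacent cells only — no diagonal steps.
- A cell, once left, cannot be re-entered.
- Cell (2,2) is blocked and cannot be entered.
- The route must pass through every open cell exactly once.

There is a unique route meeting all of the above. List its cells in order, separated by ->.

Need to visit all 8 open cells exactly once, starting at (3,2) and ending at (3,3).
Cell (3,1) has only two open neighbours ((2,1) and (3,2)), so the path must pass straight through it: one of those is the cell it's entered from and the other is where it exits.
Route from (3,2): left 1 to (3,1), up 2 to (1,1), right 2 to (1,3), down 2 to (3,3) — 7 moves in all.
Check: all 8 open cells covered.

(3,2) -> (3,1) -> (2,1) -> (1,1) -> (1,2) -> (1,3) -> (2,3) -> (3,3)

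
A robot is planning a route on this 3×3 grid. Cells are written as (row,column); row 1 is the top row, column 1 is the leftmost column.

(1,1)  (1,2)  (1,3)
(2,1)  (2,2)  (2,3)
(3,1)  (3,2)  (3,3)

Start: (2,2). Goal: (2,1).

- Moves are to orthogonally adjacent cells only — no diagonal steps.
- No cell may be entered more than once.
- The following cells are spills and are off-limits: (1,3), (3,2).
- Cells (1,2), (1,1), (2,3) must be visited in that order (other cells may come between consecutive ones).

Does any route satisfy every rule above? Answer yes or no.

Every way from (2,3) onward to (2,1) runs back through (2,2), which the route has already used — so it cannot be completed without a revisit.

no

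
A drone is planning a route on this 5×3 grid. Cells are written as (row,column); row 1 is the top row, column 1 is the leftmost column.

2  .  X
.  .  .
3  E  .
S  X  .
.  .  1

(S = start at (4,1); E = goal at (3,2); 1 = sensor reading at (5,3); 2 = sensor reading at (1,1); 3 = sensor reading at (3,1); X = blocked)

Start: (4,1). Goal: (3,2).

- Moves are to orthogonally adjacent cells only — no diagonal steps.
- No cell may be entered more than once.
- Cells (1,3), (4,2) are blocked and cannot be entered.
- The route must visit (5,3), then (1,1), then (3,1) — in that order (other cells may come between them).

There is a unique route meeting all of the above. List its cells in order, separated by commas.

(4,1), (5,1), (5,2), (5,3), (4,3), (3,3), (2,3), (2,2), (1,2), (1,1), (2,1), (3,1), (3,2)

The waypoints must appear in the order (5,3), (1,1), (3,1), with no cell reused.
Route from (4,1): down 1 to (5,1), right 2 to (5,3), up 3 to (2,3), left 1 to (2,2), up 1 to (1,2), left 1 to (1,1), down 2 to (3,1), right 1 to (3,2) — 12 moves in all.
Check: order respected (1 at step 3, 2 at step 9, 3 at step 11).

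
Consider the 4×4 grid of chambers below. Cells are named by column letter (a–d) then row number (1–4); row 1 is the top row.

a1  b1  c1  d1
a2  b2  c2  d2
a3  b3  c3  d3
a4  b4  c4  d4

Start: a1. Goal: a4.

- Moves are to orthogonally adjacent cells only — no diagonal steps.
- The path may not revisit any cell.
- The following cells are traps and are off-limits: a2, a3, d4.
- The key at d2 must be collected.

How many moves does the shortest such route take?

9

Any route passes through d2 somewhere between a1 and a4. Summing Manhattan distances along the two legs (a1 → d2 → a4) gives a lower bound of 4 + 5 = 9 moves.
A route of 9 moves achieves this: a1 → b1 → b2 → c2 → d2 → d3 → c3 → c4 → b4 → a4.
Since 9 matches the lower bound, it is optimal.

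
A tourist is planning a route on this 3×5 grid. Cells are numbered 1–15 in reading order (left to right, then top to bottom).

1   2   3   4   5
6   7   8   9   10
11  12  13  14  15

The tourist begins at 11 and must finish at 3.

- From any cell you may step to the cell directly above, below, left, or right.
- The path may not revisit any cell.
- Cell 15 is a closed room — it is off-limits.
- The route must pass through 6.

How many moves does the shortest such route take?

Any route passes through 6 somewhere between 11 and 3. Summing Manhattan distances along the two legs (11 → 6 → 3) gives a lower bound of 1 + 3 = 4 moves.
A route of 4 moves achieves this: 11 → 6 → 1 → 2 → 3.
Since 4 matches the lower bound, it is optimal.

4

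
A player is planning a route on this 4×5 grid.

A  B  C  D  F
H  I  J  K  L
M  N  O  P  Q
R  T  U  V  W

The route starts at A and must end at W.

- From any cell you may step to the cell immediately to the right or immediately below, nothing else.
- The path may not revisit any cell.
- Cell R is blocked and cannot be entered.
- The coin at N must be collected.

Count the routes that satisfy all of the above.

A right/down-only route from A to W makes exactly 3 down-moves and 4 right-moves in some order.
With no other constraints that would be C(7,3) = 35 routes.
Split at N and multiply the segment counts (each segment already excludes blocked cells): A→N: 3; N→W: 4; product = 12.
That gives 12 routes.

12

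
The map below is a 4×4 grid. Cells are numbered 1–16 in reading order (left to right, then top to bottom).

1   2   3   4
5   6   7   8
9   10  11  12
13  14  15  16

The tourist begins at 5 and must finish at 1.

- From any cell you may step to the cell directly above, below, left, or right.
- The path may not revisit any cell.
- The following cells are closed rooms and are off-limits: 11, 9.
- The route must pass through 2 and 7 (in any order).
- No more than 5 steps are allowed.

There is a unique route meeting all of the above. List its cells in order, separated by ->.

5 -> 6 -> 7 -> 3 -> 2 -> 1

The budget equals the shortest possible length, so every move has to be on a shortest route through the required cells.
Route from 5: right 2 to 7, up 1 to 3, left 2 to 1 — 5 moves in all.
Check: all required cells visited; 5 ≤ 5 moves.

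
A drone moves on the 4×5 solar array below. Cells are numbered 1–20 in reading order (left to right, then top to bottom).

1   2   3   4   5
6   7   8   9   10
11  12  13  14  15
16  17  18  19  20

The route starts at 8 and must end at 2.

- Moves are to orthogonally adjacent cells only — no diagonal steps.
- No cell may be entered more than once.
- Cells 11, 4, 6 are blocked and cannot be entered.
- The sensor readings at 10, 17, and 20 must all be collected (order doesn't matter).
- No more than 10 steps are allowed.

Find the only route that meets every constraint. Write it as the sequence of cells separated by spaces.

The budget equals the shortest possible length, so every move has to be on a shortest route through the required cells.
Route from 8: right 2 to 10, down 2 to 20, left 3 to 17, up 3 to 2 — 10 moves in all.
Check: all required cells visited; 10 ≤ 10 moves.

8 9 10 15 20 19 18 17 12 7 2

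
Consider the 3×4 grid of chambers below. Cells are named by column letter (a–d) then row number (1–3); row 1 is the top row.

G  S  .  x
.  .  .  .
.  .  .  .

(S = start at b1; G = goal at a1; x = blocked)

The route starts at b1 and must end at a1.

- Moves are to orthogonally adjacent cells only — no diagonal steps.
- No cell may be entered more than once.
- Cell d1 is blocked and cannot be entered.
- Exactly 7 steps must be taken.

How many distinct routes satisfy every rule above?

4

Need simple routes of exactly 7 moves from b1 to a1 (Manhattan distance 1, so 3 moves are spent on a detour and 3 undoing it).
Enumerating: b1 b2 c2 c3 b3 a3 a2 a1 | b1 c1 c2 c3 b3 b2 a2 a1 | b1 c1 c2 c3 b3 a3 a2 a1 | b1 c1 c2 b2 b3 a3 a2 a1.
That gives 4 routes.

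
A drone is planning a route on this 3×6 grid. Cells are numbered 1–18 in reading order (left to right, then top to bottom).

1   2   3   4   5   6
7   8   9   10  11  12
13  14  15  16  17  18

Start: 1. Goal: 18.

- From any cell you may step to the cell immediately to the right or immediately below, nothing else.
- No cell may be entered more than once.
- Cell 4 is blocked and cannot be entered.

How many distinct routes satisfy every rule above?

A right/down-only route from 1 to 18 makes exactly 2 down-moves and 5 right-moves in some order.
With no other constraints that would be C(7,2) = 21 routes.
Subtract routes through each blocked cell (inclusion–exclusion for overlaps): − through 4: 6 → 15.
That gives 15 routes.

15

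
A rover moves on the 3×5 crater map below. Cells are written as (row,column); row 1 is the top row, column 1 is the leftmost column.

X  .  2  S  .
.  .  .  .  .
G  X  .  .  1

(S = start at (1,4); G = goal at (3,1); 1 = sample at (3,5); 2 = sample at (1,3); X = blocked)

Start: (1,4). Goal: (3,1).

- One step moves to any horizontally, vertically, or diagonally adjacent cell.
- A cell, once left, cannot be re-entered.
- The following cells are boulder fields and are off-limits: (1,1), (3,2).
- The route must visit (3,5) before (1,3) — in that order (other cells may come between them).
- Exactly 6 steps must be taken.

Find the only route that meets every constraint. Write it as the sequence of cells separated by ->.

The waypoints must appear in the order (3,5), (1,3), with no cell reused.
Route from (1,4): down-right 1 to (2,5), down 1 to (3,5), up-left 2 to (1,3), down-left 2 to (3,1) — 6 moves in all.
Check: order respected (1 at step 2, 2 at step 4); 6 moves as required.

(1,4) -> (2,5) -> (3,5) -> (2,4) -> (1,3) -> (2,2) -> (3,1)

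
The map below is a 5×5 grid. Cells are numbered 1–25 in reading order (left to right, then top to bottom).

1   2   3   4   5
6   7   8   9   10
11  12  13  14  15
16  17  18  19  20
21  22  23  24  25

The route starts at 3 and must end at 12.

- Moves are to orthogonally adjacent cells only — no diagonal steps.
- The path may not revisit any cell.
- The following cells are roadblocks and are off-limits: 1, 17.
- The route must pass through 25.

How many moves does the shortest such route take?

11

Any route passes through 25 somewhere between 3 and 12. Summing Manhattan distances along the two legs (3 → 25 → 12) gives a lower bound of 6 + 5 = 11 moves.
A route of 11 moves achieves this: 3 → 8 → 9 → 14 → 19 → 20 → 25 → 24 → 23 → 18 → 13 → 12.
Since 11 matches the lower bound, it is optimal.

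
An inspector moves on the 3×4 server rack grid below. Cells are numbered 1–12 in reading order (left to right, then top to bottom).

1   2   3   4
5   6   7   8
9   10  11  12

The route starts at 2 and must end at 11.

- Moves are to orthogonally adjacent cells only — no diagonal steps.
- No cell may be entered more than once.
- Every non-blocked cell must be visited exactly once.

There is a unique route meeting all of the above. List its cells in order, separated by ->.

Need to visit all 12 open cells exactly once, starting at 2 and ending at 11.
Cell 4 has only two open neighbours (8 and 3), so the path must pass straight through it: one of those is the cell it's entered from and the other is where it exits.
Route from 2: left 1 to 1, down 2 to 9, right 1 to 10, up 1 to 6, right 1 to 7, up 1 to 3, right 1 to 4, down 2 to 12, left 1 to 11 — 11 moves in all.
Check: all 12 open cells covered.

2 -> 1 -> 5 -> 9 -> 10 -> 6 -> 7 -> 3 -> 4 -> 8 -> 12 -> 11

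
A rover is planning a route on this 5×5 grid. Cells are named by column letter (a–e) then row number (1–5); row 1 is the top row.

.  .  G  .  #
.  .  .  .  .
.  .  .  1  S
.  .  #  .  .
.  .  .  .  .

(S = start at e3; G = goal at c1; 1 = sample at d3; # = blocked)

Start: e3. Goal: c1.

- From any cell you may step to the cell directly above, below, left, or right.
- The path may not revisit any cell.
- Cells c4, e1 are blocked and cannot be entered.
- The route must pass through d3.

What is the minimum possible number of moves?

Any route passes through d3 somewhere between e3 and c1. Summing Manhattan distances along the two legs (e3 → d3 → c1) gives a lower bound of 1 + 3 = 4 moves.
A route of 4 moves achieves this: e3 → d3 → d2 → d1 → c1.
Since 4 matches the lower bound, it is optimal.

4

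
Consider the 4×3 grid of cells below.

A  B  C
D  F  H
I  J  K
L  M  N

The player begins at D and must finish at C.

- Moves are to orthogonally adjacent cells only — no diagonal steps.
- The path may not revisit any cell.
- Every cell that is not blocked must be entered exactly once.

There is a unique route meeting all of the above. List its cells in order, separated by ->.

D -> A -> B -> F -> J -> I -> L -> M -> N -> K -> H -> C

Need to visit all 12 open cells exactly once, starting at D and ending at C.
Cell N has only two open neighbours (K and M), so the path must pass straight through it: one of those is the cell it's entered from and the other is where it exits.
Route from D: up 1 to A, right 1 to B, down 2 to J, left 1 to I, down 1 to L, right 2 to N, up 3 to C — 11 moves in all.
Check: all 12 open cells covered.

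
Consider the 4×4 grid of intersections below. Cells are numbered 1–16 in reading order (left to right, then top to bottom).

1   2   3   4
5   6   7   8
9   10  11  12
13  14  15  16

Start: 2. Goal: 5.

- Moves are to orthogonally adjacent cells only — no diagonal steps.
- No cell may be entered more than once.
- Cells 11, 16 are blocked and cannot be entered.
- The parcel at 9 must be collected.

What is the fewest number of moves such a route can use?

Any route passes through 9 somewhere between 2 and 5. Summing Manhattan distances along the two legs (2 → 9 → 5) gives a lower bound of 3 + 1 = 4 moves.
A route of 4 moves achieves this: 2 → 6 → 10 → 9 → 5.
Since 4 matches the lower bound, it is optimal.

4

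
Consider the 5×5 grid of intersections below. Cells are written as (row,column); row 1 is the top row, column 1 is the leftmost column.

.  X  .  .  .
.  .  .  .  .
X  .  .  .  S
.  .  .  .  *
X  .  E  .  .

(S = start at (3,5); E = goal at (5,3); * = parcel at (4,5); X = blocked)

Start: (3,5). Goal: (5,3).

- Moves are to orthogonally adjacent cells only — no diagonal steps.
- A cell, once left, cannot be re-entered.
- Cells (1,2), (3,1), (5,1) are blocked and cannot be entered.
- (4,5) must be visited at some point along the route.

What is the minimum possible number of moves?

4

Any route passes through (4,5) somewhere between (3,5) and (5,3). Summing Manhattan distances along the two legs ((3,5) → (4,5) → (5,3)) gives a lower bound of 1 + 3 = 4 moves.
A route of 4 moves achieves this: (3,5) → (4,5) → (5,5) → (5,4) → (5,3).
Since 4 matches the lower bound, it is optimal.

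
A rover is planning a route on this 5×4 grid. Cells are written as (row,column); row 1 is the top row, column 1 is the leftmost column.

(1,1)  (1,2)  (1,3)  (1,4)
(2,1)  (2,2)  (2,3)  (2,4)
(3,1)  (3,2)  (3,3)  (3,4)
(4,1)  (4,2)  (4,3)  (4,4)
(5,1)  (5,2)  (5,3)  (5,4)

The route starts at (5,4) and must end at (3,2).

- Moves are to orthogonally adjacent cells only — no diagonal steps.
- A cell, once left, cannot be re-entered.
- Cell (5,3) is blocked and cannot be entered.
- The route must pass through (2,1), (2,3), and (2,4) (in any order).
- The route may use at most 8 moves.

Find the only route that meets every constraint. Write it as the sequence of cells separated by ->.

The 8-move cap with required stops at (2,1), (2,3), (2,4) leaves no slack for detours.
Route from (5,4): up 3 to (2,4), left 3 to (2,1), down 1 to (3,1), right 1 to (3,2) — 8 moves in all.
Check: all required cells visited; 8 ≤ 8 moves.

(5,4) -> (4,4) -> (3,4) -> (2,4) -> (2,3) -> (2,2) -> (2,1) -> (3,1) -> (3,2)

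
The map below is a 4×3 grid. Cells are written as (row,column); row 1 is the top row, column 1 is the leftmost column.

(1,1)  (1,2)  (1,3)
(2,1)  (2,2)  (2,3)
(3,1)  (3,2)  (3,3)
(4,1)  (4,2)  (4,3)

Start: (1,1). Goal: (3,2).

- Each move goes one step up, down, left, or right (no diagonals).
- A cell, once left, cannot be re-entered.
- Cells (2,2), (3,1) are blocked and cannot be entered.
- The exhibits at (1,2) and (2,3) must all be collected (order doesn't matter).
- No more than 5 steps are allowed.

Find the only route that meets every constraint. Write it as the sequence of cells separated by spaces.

(1,1) (1,2) (1,3) (2,3) (3,3) (3,2)

The budget equals the shortest possible length, so every move has to be on a shortest route through the required cells.
Route from (1,1): 2× right (reaching (1,3)), 2× down (reaching (3,3)), left to (3,2) — 5 moves in all.
Check: all required cells visited; 5 ≤ 5 moves.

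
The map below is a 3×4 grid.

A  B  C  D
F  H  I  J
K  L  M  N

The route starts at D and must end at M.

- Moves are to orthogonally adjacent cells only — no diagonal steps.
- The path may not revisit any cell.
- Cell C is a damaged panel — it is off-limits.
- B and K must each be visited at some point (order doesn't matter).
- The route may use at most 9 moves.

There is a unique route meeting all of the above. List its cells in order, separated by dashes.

D - J - I - H - B - A - F - K - L - M

Any route must reach B and K and still end at M within 9 moves, so the order of the required stops is forced.
Route from D: down 1 to J, left 2 to H, up 1 to B, left 1 to A, down 2 to K, right 2 to M — 9 moves in all.
Check: all required cells visited; 9 ≤ 9 moves.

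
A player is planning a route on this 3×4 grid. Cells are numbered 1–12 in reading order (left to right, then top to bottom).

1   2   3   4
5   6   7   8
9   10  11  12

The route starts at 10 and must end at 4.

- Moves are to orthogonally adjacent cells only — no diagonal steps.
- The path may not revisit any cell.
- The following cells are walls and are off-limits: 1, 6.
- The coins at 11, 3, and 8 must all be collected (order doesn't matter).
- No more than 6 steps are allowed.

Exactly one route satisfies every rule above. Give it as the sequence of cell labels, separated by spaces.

The 6-move cap with required stops at 11, 3, 8 leaves no slack for detours.
Route from 10: right 2 to 12, up 1 to 8, left 1 to 7, up 1 to 3, right 1 to 4 — 6 moves in all.
Check: all required cells visited; 6 ≤ 6 moves.

10 11 12 8 7 3 4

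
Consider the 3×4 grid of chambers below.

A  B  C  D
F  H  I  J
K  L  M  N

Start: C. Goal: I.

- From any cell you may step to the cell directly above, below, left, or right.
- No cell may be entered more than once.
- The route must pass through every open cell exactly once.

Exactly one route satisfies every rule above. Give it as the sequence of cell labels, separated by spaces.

Need to visit all 12 open cells exactly once, starting at C and ending at I.
Route from C: right 1 to D, down 2 to N, left 3 to K, up 2 to A, right 1 to B, down 1 to H, right 1 to I — 11 moves in all.
Check: all 12 open cells covered.

C D J N M L K F A B H I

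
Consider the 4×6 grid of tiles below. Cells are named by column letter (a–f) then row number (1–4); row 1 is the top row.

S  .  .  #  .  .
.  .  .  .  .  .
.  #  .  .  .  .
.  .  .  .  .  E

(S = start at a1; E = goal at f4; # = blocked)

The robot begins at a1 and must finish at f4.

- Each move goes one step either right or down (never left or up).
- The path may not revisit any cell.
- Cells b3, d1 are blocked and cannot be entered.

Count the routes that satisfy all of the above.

31

A right/down-only route from a1 to f4 makes exactly 3 down-moves and 5 right-moves in some order.
With no other constraints that would be C(8,3) = 56 routes.
Subtract routes through each blocked cell (inclusion–exclusion for overlaps): − through d1: 10 − through b3: 15 → 31.
That gives 31 routes.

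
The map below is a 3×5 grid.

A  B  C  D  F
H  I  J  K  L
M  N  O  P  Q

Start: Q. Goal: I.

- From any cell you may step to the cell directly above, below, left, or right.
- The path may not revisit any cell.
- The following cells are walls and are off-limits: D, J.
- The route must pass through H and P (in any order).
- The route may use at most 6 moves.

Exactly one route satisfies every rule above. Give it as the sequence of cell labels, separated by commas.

Q, P, O, N, M, H, I

The budget equals the shortest possible length, so every move has to be on a shortest route through the required cells.
Route from Q: left 4 to M, up 1 to H, right 1 to I — 6 moves in all.
Check: all required cells visited; 6 ≤ 6 moves.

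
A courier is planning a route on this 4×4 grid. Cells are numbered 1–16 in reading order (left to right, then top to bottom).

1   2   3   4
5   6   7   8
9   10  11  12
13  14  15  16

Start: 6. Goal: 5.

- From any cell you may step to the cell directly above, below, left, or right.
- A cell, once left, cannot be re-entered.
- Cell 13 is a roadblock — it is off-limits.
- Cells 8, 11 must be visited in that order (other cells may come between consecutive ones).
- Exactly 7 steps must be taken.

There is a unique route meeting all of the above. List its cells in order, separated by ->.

The waypoints must appear in the order 8, 11, with no cell reused.
Route from 6: 2× right (reaching 8), down to 12, 3× left (reaching 9), up to 5 — 7 moves in all.
Check: order respected (8 at step 2, 11 at step 4); 7 moves as required.

6 -> 7 -> 8 -> 12 -> 11 -> 10 -> 9 -> 5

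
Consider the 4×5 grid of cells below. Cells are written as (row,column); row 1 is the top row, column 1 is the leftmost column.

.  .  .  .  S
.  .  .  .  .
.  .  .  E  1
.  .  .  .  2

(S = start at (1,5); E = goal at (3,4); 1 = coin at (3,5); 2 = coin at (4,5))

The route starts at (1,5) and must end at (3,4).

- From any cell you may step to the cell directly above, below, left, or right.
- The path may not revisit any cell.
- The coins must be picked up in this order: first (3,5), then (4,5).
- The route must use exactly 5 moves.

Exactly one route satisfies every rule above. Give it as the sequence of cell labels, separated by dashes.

(1,5) - (2,5) - (3,5) - (4,5) - (4,4) - (3,4)

The waypoints must appear in the order (3,5), (4,5), with no cell reused.
Route from (1,5): 3× down (reaching (4,5)), left to (4,4), up to (3,4) — 5 moves in all.
Check: order respected (1 at step 2, 2 at step 3); 5 moves as required.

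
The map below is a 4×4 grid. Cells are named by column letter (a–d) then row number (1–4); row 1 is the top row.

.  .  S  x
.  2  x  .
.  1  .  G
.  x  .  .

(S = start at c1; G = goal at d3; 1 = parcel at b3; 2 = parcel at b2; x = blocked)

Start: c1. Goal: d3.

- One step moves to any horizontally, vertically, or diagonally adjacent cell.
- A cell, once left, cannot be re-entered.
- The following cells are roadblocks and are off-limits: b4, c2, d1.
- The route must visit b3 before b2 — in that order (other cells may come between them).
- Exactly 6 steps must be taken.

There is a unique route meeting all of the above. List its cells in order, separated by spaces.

The waypoints must appear in the order b3, b2, with no cell reused.
Route from c1: left to b1, down-left to a2, down-right to b3, up to b2, down-right to c3, right to d3 — 6 moves in all.
Check: order respected (1 at step 3, 2 at step 4); 6 moves as required.

c1 b1 a2 b3 b2 c3 d3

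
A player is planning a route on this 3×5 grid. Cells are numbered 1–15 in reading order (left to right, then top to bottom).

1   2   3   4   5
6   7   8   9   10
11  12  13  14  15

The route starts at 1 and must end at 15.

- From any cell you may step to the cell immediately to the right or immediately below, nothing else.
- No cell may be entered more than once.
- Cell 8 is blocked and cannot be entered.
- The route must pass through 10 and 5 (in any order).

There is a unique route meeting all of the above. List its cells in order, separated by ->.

Moves only go right or down, so the column and row indices never decrease.
Route from 1: 4× right (reaching 5), 2× down (reaching 15) — 6 moves in all.
Check: all required cells visited.

1 -> 2 -> 3 -> 4 -> 5 -> 10 -> 15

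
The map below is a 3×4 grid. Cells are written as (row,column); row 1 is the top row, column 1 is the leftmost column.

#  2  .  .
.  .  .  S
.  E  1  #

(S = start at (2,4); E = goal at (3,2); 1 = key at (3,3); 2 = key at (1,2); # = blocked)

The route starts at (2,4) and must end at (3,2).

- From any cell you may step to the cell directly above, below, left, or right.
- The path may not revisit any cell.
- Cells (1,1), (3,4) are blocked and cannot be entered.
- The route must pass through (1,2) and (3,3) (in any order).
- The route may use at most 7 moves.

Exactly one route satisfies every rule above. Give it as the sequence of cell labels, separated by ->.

Any route must reach (1,2) and (3,3) and still end at (3,2) within 7 moves, so the order of the required stops is forced.
Route from (2,4): up 1 to (1,4), left 2 to (1,2), down 1 to (2,2), right 1 to (2,3), down 1 to (3,3), left 1 to (3,2) — 7 moves in all.
Check: all required cells visited; 7 ≤ 7 moves.

(2,4) -> (1,4) -> (1,3) -> (1,2) -> (2,2) -> (2,3) -> (3,3) -> (3,2)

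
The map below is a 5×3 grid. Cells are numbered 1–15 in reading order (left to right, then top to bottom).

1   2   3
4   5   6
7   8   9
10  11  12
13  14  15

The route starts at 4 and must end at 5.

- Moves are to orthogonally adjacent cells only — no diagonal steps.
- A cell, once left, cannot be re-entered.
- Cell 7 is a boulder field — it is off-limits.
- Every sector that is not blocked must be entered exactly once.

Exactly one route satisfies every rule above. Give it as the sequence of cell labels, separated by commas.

Need to visit all 14 open cells exactly once, starting at 4 and ending at 5.
Cell 3 has only two open neighbours (6 and 2), so the path must pass straight through it: one of those is the cell it's entered from and the other is where it exits.
Route from 4: up to 1, 2× right (reaching 3), 4× down (reaching 15), 2× left (reaching 13), up to 10, right to 11, 2× up (reaching 5) — 13 moves in all.
Check: all 14 open cells covered.

4, 1, 2, 3, 6, 9, 12, 15, 14, 13, 10, 11, 8, 5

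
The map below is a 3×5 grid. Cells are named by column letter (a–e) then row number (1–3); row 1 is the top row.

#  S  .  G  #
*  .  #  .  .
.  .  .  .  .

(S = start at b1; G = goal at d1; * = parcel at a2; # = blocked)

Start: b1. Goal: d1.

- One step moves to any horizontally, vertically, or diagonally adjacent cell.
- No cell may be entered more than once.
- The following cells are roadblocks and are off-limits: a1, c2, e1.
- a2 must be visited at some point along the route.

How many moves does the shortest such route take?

Any route passes through a2 somewhere between b1 and d1. Summing Chebyshev distances along the two legs (b1 → a2 → d1) gives a lower bound of 1 + 3 = 4 moves.
A route of 4 moves achieves this: b1 → a2 → b2 → c1 → d1.
Since 4 matches the lower bound, it is optimal.

4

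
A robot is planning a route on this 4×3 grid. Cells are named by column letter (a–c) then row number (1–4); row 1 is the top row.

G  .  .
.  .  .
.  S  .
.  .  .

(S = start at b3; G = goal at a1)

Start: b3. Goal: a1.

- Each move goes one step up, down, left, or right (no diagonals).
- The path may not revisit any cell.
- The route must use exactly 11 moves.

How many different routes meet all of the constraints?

4

Need simple routes of exactly 11 moves from b3 to a1 (Manhattan distance 3, so 4 moves are spent on a detour and 4 undoing it).
Enumerating: b3 b2 b1 c1 c2 c3 c4 b4 a4 a3 a2 a1 | b3 b2 a2 a3 a4 b4 c4 c3 c2 c1 b1 a1 | b3 a3 a4 b4 c4 c3 c2 c1 b1 b2 a2 a1 | b3 c3 c4 b4 a4 a3 a2 b2 c2 c1 b1 a1.
That gives 4 routes.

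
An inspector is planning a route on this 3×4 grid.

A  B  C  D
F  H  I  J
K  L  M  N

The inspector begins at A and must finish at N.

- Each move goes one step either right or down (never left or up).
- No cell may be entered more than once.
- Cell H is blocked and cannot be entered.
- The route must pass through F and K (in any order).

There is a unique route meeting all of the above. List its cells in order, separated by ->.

A -> F -> K -> L -> M -> N

Moves only go right or down, so the column and row indices never decrease.
Route from A: 2× down (reaching K), 3× right (reaching N) — 5 moves in all.
Check: all required cells visited.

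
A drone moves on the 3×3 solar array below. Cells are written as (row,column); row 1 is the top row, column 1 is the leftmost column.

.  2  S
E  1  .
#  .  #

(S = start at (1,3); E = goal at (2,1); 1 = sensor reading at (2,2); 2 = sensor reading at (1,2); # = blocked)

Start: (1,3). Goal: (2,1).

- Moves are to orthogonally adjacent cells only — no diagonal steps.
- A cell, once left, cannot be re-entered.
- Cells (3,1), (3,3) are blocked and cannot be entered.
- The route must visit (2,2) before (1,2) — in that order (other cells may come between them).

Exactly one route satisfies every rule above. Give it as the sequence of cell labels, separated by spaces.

The waypoints must appear in the order (2,2), (1,2), with no cell reused.
Route from (1,3): down to (2,3), left to (2,2), up to (1,2), left to (1,1), down to (2,1) — 5 moves in all.
Check: order respected (1 at step 2, 2 at step 3).

(1,3) (2,3) (2,2) (1,2) (1,1) (2,1)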